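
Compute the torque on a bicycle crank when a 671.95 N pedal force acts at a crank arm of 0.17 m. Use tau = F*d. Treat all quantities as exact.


tau = F * d
tau = 671.95 * 0.17
tau = 114.2315 N*m

114.2315 N*m


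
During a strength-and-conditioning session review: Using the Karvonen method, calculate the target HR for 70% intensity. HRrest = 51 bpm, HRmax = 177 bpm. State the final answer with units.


Target = HRrest + pct*(HRmax - HRrest)
Heart rate reserve = HRmax - HRrest = 177 - 51 = 126 bpm
Fraction = 70% = 0.7
Target = 51 + 0.7 * 126
Target = 51 + 88.2 = 139.2 bpm

139.2 bpm


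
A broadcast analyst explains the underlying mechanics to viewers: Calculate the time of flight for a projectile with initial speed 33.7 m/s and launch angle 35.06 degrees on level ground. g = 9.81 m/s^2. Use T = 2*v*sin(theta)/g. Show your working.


T = 2*v*sin(theta)/g
sin(theta) = sin(35.06 deg) = 0.5744
T = 2*33.7*0.5744 / 9.81
T = 38.7168 / 9.81 = 3.9467 s

3.9467 s


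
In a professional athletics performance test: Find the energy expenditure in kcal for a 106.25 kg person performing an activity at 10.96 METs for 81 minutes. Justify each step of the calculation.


kcal = MET * mass * time_hr
Convert time: 81 min = 1.35 hr
kcal = 10.96 * 106.25 * 1.35
kcal = 1572.075 kcal

1572.075 kcal


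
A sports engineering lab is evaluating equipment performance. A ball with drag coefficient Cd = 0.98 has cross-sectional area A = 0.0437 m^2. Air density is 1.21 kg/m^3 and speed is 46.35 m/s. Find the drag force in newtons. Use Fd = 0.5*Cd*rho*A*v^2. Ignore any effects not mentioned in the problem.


Fd = 0.5 * Cd * rho * A * v^2
Fd = 0.5 * 0.98 * 1.21 * 0.0437 * 46.35^2
v^2 = 2148.3225
Fd = 0.5 * 0.98 * 1.21 * 0.0437 * 2148.3225 = 55.6625 N

55.6625 N


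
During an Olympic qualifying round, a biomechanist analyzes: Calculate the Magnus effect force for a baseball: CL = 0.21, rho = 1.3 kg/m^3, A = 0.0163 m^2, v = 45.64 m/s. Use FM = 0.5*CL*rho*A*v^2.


FM = 0.5 * CL * rho * A * v^2
FM = 0.5 * 0.21 * 1.3 * 0.0163 * 45.64^2
v^2 = 2083.0096
FM = 0.5 * 0.21 * 1.3 * 0.0163 * 2083.0096 = 4.6346 N

4.6346 N


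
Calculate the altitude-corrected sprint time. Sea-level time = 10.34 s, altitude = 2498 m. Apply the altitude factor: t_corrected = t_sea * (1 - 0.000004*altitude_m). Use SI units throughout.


Correction factor = 1 - 0.000004 * 2498 = 0.990008
t_corrected = t_sea * factor = 10.34 * 0.990008
t_corrected = 10.2367 s

10.2367 s


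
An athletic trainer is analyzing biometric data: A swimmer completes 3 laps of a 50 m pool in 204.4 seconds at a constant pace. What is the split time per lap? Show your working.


Split time = total_time / n_laps = 204.4 / 3
Split time = 68.1333 s per lap

68.1333 s


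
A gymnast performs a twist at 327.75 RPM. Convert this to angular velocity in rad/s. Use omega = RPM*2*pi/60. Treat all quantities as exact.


omega = RPM * 2 * pi / 60
omega = 327.75 * 2 * 3.14159 / 60
omega = 2059.314 / 60 = 34.3219 rad/s

34.3219 rad/s


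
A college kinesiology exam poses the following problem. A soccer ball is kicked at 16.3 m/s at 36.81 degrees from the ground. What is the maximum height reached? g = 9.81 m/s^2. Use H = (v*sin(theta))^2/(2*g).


H = (v*sin(theta))^2 / (2*g)
vy = v*sin(theta) = 16.3 * sin(36.81 deg) = 9.7664 m/s
H = vy^2 / (2*g) = 95.3818 / (2*9.81)
H = 95.3818 / 19.62 = 4.8615 m

4.8615 m


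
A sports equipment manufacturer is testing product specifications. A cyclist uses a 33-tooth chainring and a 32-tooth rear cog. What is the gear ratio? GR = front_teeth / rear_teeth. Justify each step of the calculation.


GR = front_teeth / rear_teeth
GR = 33 / 32
GR = 1.0312

1.0312


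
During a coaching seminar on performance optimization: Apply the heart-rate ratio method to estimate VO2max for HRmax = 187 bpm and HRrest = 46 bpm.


VO2max = 15.3 * HRmax / HRrest
VO2max = 15.3 * 187 / 46
VO2max = 2861.1 / 46 = 62.1978 mL/kg/min

62.1978 mL/kg/min


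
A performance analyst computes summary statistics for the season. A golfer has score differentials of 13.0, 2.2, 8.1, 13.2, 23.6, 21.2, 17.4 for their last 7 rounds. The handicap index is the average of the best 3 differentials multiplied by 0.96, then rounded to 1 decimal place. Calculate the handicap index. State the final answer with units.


All differentials: 13.0, 2.2, 8.1, 13.2, 23.6, 21.2, 17.4
Sorted: 2.2, 8.1, 13.0, 13.2, 17.4, 21.2, 23.6
Best 3: 2.2, 8.1, 13.0
Average of best = 23.3 / 3 = 7.7667
Raw index = 7.7667 * 0.96 = 7.456
Handicap index = round(7.456, 1) = 7.5

7.5


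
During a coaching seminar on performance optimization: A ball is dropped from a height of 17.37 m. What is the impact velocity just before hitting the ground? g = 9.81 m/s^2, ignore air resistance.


v = sqrt(2 * g * h)
v = sqrt(2 * 9.81 * 17.37)
v = sqrt(340.7994) = 18.4608 m/s

18.4608 m/s


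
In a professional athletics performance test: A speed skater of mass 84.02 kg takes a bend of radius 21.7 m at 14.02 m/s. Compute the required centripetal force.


Fc = m * v^2 / r
v^2 = 14.02^2 = 196.5604
Fc = 84.02 * 196.5604 / 21.7
Fc = 16515.0048 / 21.7 = 761.0601 N

761.0601 N


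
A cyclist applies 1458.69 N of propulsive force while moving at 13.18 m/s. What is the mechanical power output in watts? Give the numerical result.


P = F * v
P = 1458.69 * 13.18
P = 19225.5342 W

19225.5342 W


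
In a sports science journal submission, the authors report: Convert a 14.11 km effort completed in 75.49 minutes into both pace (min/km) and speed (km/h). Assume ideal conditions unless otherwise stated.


Pace = time / distance = 75.49 min / 14.11 km = 5.3501 min/km
Speed = distance / time_in_hours = 14.11 / 1.2582 hr
Speed = 11.2147 km/h

5.3501 min/km, 11.2147 km/h


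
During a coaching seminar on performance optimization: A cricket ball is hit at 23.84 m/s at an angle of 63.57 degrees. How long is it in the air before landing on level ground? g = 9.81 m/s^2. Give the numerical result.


T = 2*v*sin(theta)/g
sin(theta) = sin(63.57 deg) = 0.8955
T = 2*23.84*0.8955 / 9.81
T = 42.6964 / 9.81 = 4.3523 s

4.3523 s


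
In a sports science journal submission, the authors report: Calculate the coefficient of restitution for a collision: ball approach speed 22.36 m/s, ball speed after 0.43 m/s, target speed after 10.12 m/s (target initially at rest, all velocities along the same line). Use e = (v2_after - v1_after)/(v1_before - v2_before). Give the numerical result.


e = (v2_after - v1_after) / (v1_before - v2_before)
Numerator = 10.12 - 0.43 = 9.69
Denominator = 22.36 - 0 = 22.36
e = 9.69 / 22.36 = 0.4334

0.4334


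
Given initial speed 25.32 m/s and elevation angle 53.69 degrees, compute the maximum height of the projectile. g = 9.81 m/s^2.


H = (v*sin(theta))^2 / (2*g)
vy = v*sin(theta) = 25.32 * sin(53.69 deg) = 20.4035 m/s
H = vy^2 / (2*g) = 416.3023 / (2*9.81)
H = 416.3023 / 19.62 = 21.2183 m

21.2183 m


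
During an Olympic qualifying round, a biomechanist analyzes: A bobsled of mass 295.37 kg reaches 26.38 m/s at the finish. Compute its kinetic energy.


KE = 0.5 * m * v^2
KE = 0.5 * 295.37 * 26.38^2
KE = 0.5 * 295.37 * 695.9044 = 102774.6413 J

102774.6413 J


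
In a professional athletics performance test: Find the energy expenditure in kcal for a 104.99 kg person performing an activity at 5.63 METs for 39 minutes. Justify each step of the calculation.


kcal = MET * mass * time_hr
Convert time: 39 min = 0.65 hr
kcal = 5.63 * 104.99 * 0.65
kcal = 384.2109 kcal

384.2109 kcal


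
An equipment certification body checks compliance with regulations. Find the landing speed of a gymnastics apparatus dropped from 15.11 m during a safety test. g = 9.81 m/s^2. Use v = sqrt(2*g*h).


v = sqrt(2 * g * h)
v = sqrt(2 * 9.81 * 15.11)
v = sqrt(296.4582) = 17.218 m/s

17.218 m/s


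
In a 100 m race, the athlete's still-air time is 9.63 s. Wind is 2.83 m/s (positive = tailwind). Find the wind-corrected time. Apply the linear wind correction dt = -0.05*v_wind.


dt = -0.05 * v_wind = -0.05 * 2.83 = -0.1415 s
t_corrected = t_still + dt = 9.63 + (-0.1415)
t_corrected = 9.4885 s

9.4885 s


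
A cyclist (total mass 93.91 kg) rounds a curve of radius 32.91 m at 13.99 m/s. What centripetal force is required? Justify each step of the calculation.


Fc = m * v^2 / r
v^2 = 13.99^2 = 195.7201
Fc = 93.91 * 195.7201 / 32.91
Fc = 18380.0746 / 32.91 = 558.4951 N

558.4951 N


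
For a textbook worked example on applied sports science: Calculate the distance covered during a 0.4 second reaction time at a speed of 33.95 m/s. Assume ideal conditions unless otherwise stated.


d = v * t
d = 33.95 * 0.4
d = 13.58 m

13.58 m


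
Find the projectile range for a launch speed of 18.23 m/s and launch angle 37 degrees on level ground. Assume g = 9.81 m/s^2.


R = v^2 * sin(2*theta) / g
Convert angle to radians: theta = 37 deg = 0.6458 rad
sin(2*theta) = sin(1.2915) = 0.9613
R = 18.23^2 * 0.9613 / 9.81
R = 332.3329 * 0.9613 / 9.81 = 32.5646 m

32.5646 m


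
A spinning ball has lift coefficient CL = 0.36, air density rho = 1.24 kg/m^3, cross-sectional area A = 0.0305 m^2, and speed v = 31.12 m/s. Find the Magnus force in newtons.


FM = 0.5 * CL * rho * A * v^2
FM = 0.5 * 0.36 * 1.24 * 0.0305 * 31.12^2
v^2 = 968.4544
FM = 0.5 * 0.36 * 1.24 * 0.0305 * 968.4544 = 6.5929 N

6.5929 N


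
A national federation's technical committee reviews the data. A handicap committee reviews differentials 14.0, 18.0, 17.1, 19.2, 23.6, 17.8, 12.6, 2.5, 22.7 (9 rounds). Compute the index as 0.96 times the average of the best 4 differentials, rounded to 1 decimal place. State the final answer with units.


All differentials: 14.0, 18.0, 17.1, 19.2, 23.6, 17.8, 12.6, 2.5, 22.7
Sorted: 2.5, 12.6, 14.0, 17.1, 17.8, 18.0, 19.2, 22.7, 23.6
Best 4: 2.5, 12.6, 14.0, 17.1
Average of best = 46.2 / 4 = 11.55
Raw index = 11.55 * 0.96 = 11.088
Handicap index = round(11.088, 1) = 11.1

11.1


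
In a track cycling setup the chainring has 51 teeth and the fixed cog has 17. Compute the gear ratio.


GR = front_teeth / rear_teeth
GR = 51 / 17
GR = 3

3


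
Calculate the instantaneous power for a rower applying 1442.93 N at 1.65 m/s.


P = F * v
P = 1442.93 * 1.65
P = 2380.8345 W

2380.8345 W


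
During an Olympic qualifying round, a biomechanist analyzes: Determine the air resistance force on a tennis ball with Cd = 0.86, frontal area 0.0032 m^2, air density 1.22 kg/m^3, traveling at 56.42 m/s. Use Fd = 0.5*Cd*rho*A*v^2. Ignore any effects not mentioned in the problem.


Fd = 0.5 * Cd * rho * A * v^2
Fd = 0.5 * 0.86 * 1.22 * 0.0032 * 56.42^2
v^2 = 3183.2164
Fd = 0.5 * 0.86 * 1.22 * 0.0032 * 3183.2164 = 5.3437 N

5.3437 N


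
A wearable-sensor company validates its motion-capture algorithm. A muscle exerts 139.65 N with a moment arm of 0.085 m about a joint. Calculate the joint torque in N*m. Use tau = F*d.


tau = F * d
tau = 139.65 * 0.085
tau = 11.8703 N*m

11.8703 N*m


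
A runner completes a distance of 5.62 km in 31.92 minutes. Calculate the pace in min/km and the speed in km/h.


Pace = time / distance = 31.92 min / 5.62 km = 5.6797 min/km
Speed = distance / time_in_hours = 5.62 / 0.532 hr
Speed = 10.5639 km/h

5.6797 min/km, 10.5639 km/h


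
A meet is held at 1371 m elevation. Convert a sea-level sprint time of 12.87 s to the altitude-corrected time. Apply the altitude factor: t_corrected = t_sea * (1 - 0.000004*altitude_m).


Correction factor = 1 - 0.000004 * 1371 = 0.994516
t_corrected = t_sea * factor = 12.87 * 0.994516
t_corrected = 12.7994 s

12.7994 s


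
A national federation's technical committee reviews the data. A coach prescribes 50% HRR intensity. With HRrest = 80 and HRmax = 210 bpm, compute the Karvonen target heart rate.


Target = HRrest + pct*(HRmax - HRrest)
Heart rate reserve = HRmax - HRrest = 210 - 80 = 130 bpm
Fraction = 50% = 0.5
Target = 80 + 0.5 * 130
Target = 80 + 65 = 145 bpm

145 bpm


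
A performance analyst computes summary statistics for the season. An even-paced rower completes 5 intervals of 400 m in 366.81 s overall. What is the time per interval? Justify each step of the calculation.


Split time = total_time / n_laps = 366.81 / 5
Split time = 73.362 s per lap

73.362 s


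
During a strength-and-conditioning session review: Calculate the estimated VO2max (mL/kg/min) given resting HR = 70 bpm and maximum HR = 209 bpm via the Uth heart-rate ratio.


VO2max = 15.3 * HRmax / HRrest
VO2max = 15.3 * 209 / 70
VO2max = 3197.7 / 70 = 45.6814 mL/kg/min

45.6814 mL/kg/min


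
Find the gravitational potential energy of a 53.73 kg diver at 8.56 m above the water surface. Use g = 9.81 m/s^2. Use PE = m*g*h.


PE = m * g * h
PE = 53.73 * 9.81 * 8.56
PE = 527.0913 * 8.56 = 4511.9015 J

4511.9015 J


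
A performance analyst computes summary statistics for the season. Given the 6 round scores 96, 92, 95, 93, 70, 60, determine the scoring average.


Average = sum / n
Sum = 506
Average = 506 / 6 = 84.3333

84.3333


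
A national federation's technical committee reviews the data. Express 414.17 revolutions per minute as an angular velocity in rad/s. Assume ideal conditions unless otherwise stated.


omega = RPM * 2 * pi / 60
omega = 414.17 * 2 * 3.14159 / 60
omega = 2602.3069 / 60 = 43.3718 rad/s

43.3718 rad/s


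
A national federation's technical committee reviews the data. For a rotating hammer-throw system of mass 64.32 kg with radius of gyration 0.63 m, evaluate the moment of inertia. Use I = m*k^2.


I = m * k^2
I = 64.32 * 0.63^2
I = 64.32 * 0.3969 = 25.5286 kg*m^2

25.5286 kg*m^2


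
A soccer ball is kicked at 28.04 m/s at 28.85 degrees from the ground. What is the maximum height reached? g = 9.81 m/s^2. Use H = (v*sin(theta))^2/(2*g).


H = (v*sin(theta))^2 / (2*g)
vy = v*sin(theta) = 28.04 * sin(28.85 deg) = 13.5298 m/s
H = vy^2 / (2*g) = 183.0558 / (2*9.81)
H = 183.0558 / 19.62 = 9.3301 m

9.3301 m


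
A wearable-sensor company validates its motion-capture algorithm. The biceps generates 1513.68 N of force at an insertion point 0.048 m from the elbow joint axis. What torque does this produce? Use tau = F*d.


tau = F * d
tau = 1513.68 * 0.048
tau = 72.6566 N*m

72.6566 N*m


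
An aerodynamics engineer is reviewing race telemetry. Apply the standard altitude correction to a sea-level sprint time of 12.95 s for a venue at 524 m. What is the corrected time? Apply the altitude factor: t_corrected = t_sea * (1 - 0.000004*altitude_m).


Correction factor = 1 - 0.000004 * 524 = 0.997904
t_corrected = t_sea * factor = 12.95 * 0.997904
t_corrected = 12.9229 s

12.9229 s


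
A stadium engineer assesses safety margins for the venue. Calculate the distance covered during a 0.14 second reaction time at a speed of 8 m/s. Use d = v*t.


d = v * t
d = 8 * 0.14
d = 1.12 m

1.12 m


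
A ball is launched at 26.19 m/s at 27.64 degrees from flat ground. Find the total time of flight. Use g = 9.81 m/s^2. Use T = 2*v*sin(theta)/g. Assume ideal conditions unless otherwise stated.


T = 2*v*sin(theta)/g
sin(theta) = sin(27.64 deg) = 0.4639
T = 2*26.19*0.4639 / 9.81
T = 24.2998 / 9.81 = 2.477 s

2.477 s


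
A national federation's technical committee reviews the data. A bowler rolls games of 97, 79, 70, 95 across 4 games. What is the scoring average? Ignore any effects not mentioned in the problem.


Average = sum / n
Sum = 341
Average = 341 / 4 = 85.25

85.25


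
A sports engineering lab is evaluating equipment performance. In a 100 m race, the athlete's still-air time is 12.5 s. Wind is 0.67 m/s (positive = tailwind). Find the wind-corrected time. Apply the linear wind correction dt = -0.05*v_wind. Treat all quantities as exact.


dt = -0.05 * v_wind = -0.05 * 0.67 = -0.0335 s
t_corrected = t_still + dt = 12.5 + (-0.0335)
t_corrected = 12.4665 s

12.4665 s


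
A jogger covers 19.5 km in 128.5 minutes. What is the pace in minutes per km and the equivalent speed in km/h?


Pace = time / distance = 128.5 min / 19.5 km = 6.5897 min/km
Speed = distance / time_in_hours = 19.5 / 2.1417 hr
Speed = 9.1051 km/h

6.5897 min/km, 9.1051 km/h


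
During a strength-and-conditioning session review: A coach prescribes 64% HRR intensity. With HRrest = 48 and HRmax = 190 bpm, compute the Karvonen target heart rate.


Target = HRrest + pct*(HRmax - HRrest)
Heart rate reserve = HRmax - HRrest = 190 - 48 = 142 bpm
Fraction = 64% = 0.64
Target = 48 + 0.64 * 142
Target = 48 + 90.88 = 138.88 bpm

138.88 bpm


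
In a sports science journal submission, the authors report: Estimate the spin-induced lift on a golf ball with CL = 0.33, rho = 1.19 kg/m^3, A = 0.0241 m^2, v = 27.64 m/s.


FM = 0.5 * CL * rho * A * v^2
FM = 0.5 * 0.33 * 1.19 * 0.0241 * 27.64^2
v^2 = 763.9696
FM = 0.5 * 0.33 * 1.19 * 0.0241 * 763.9696 = 3.6151 N

3.6151 N


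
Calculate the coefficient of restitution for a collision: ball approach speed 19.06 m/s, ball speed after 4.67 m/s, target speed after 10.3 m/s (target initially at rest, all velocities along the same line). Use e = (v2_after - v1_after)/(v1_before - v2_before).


e = (v2_after - v1_after) / (v1_before - v2_before)
Numerator = 10.3 - 4.67 = 5.63
Denominator = 19.06 - 0 = 19.06
e = 5.63 / 19.06 = 0.2954

0.2954


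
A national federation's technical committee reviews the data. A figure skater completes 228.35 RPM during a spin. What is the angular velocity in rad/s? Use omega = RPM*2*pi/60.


omega = RPM * 2 * pi / 60
omega = 228.35 * 2 * 3.14159 / 60
omega = 1434.7654 / 60 = 23.9128 rad/s

23.9128 rad/s


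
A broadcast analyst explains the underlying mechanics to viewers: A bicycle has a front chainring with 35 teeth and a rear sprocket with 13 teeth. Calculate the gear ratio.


GR = front_teeth / rear_teeth
GR = 35 / 13
GR = 2.6923

2.6923


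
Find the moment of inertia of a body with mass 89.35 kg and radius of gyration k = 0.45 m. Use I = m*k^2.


I = m * k^2
I = 89.35 * 0.45^2
I = 89.35 * 0.2025 = 18.0934 kg*m^2

18.0934 kg*m^2


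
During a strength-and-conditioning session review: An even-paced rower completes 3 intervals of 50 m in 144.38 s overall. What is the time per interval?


Split time = total_time / n_laps = 144.38 / 3
Split time = 48.1267 s per lap

48.1267 s


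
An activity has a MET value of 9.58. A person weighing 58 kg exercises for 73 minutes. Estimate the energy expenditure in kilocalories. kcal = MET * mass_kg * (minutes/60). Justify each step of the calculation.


kcal = MET * mass * time_hr
Convert time: 73 min = 1.2167 hr
kcal = 9.58 * 58 * 1.2167
kcal = 676.0287 kcal

676.0287 kcal


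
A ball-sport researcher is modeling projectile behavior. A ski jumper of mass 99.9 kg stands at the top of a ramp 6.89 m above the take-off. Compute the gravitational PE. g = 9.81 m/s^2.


PE = m * g * h
PE = 99.9 * 9.81 * 6.89
PE = 980.019 * 6.89 = 6752.3309 J

6752.3309 J


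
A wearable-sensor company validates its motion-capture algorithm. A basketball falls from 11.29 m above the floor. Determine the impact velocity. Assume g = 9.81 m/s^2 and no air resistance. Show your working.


v = sqrt(2 * g * h)
v = sqrt(2 * 9.81 * 11.29)
v = sqrt(221.5098) = 14.8832 m/s

14.8832 m/s


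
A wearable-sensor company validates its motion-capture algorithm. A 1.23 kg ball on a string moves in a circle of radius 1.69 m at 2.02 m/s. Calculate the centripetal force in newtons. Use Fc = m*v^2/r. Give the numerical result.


Fc = m * v^2 / r
v^2 = 2.02^2 = 4.0804
Fc = 1.23 * 4.0804 / 1.69
Fc = 5.0189 / 1.69 = 2.9698 N

2.9698 N


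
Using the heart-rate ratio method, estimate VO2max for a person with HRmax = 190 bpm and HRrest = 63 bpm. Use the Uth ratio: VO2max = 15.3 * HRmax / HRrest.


VO2max = 15.3 * HRmax / HRrest
VO2max = 15.3 * 190 / 63
VO2max = 2907 / 63 = 46.1429 mL/kg/min

46.1429 mL/kg/min


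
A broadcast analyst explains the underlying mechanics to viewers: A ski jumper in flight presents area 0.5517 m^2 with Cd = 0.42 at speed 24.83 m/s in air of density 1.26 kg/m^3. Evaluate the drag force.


Fd = 0.5 * Cd * rho * A * v^2
Fd = 0.5 * 0.42 * 1.26 * 0.5517 * 24.83^2
v^2 = 616.5289
Fd = 0.5 * 0.42 * 1.26 * 0.5517 * 616.5289 = 90.0008 N

90.0008 N


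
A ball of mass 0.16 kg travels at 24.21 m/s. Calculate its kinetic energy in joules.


KE = 0.5 * m * v^2
KE = 0.5 * 0.16 * 24.21^2
KE = 0.5 * 0.16 * 586.1241 = 46.8899 J

46.8899 J


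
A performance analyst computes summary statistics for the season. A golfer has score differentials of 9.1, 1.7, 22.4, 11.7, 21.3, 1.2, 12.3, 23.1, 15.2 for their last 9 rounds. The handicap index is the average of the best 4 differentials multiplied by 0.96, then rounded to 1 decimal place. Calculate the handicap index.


All differentials: 9.1, 1.7, 22.4, 11.7, 21.3, 1.2, 12.3, 23.1, 15.2
Sorted: 1.2, 1.7, 9.1, 11.7, 12.3, 15.2, 21.3, 22.4, 23.1
Best 4: 1.2, 1.7, 9.1, 11.7
Average of best = 23.7 / 4 = 5.925
Raw index = 5.925 * 0.96 = 5.688
Handicap index = round(5.688, 1) = 5.7

5.7


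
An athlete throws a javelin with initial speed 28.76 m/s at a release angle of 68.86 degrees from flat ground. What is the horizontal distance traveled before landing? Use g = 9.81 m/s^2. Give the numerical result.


R = v^2 * sin(2*theta) / g
Convert angle to radians: theta = 68.86 deg = 1.2018 rad
sin(2*theta) = sin(2.4037) = 0.6728
R = 28.76^2 * 0.6728 / 9.81
R = 827.1376 * 0.6728 / 9.81 = 56.7238 m

56.7238 m


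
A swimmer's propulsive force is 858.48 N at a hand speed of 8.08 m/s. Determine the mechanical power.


P = F * v
P = 858.48 * 8.08
P = 6936.5184 W

6936.5184 W


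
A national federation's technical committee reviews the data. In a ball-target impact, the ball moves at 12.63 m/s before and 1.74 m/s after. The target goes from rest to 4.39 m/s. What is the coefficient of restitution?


e = (v2_after - v1_after) / (v1_before - v2_before)
Numerator = 4.39 - 1.74 = 2.65
Denominator = 12.63 - 0 = 12.63
e = 2.65 / 12.63 = 0.2098

0.2098


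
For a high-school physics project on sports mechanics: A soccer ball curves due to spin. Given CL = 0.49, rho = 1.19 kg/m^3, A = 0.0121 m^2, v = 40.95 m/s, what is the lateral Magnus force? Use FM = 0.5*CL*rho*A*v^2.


FM = 0.5 * CL * rho * A * v^2
FM = 0.5 * 0.49 * 1.19 * 0.0121 * 40.95^2
v^2 = 1676.9025
FM = 0.5 * 0.49 * 1.19 * 0.0121 * 1676.9025 = 5.9157 N

5.9157 N


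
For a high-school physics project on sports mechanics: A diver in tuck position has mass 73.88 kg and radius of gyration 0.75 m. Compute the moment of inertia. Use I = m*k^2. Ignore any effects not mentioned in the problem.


I = m * k^2
I = 73.88 * 0.75^2
I = 73.88 * 0.5625 = 41.5575 kg*m^2

41.5575 kg*m^2


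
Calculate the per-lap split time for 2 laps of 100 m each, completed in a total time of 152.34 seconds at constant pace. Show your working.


Split time = total_time / n_laps = 152.34 / 2
Split time = 76.17 s per lap

76.17 s


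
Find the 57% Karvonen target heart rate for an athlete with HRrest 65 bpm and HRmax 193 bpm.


Target = HRrest + pct*(HRmax - HRrest)
Heart rate reserve = HRmax - HRrest = 193 - 65 = 128 bpm
Fraction = 57% = 0.57
Target = 65 + 0.57 * 128
Target = 65 + 72.96 = 137.96 bpm

137.96 bpm


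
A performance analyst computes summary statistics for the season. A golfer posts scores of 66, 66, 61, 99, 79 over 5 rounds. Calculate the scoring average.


Average = sum / n
Sum = 371
Average = 371 / 5 = 74.2

74.2


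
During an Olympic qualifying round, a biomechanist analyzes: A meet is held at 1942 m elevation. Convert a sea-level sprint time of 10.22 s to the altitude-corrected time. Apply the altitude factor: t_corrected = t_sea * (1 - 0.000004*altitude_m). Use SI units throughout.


Correction factor = 1 - 0.000004 * 1942 = 0.992232
t_corrected = t_sea * factor = 10.22 * 0.992232
t_corrected = 10.1406 s

10.1406 s


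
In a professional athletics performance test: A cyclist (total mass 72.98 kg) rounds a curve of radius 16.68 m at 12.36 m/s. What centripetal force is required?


Fc = m * v^2 / r
v^2 = 12.36^2 = 152.7696
Fc = 72.98 * 152.7696 / 16.68
Fc = 11149.1254 / 16.68 = 668.4128 N

668.4128 N


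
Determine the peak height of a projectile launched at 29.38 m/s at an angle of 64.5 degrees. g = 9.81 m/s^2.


H = (v*sin(theta))^2 / (2*g)
vy = v*sin(theta) = 29.38 * sin(64.5 deg) = 26.518 m/s
H = vy^2 / (2*g) = 703.202 / (2*9.81)
H = 703.202 / 19.62 = 35.8411 m

35.8411 m


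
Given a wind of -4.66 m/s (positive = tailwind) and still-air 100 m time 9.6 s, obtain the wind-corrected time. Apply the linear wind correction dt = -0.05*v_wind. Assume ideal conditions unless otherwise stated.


dt = -0.05 * v_wind = -0.05 * -4.66 = 0.233 s
t_corrected = t_still + dt = 9.6 + (0.233)
t_corrected = 9.833 s

9.833 s


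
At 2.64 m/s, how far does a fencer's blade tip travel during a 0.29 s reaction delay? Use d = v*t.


d = v * t
d = 2.64 * 0.29
d = 0.7656 m

0.7656 m


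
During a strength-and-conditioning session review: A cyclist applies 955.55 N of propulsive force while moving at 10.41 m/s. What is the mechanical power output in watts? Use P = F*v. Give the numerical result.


P = F * v
P = 955.55 * 10.41
P = 9947.2755 W

9947.2755 W


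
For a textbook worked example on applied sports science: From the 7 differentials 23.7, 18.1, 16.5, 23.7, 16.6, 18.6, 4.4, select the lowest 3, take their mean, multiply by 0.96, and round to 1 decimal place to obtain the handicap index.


All differentials: 23.7, 18.1, 16.5, 23.7, 16.6, 18.6, 4.4
Sorted: 4.4, 16.5, 16.6, 18.1, 18.6, 23.7, 23.7
Best 3: 4.4, 16.5, 16.6
Average of best = 37.5 / 3 = 12.5
Raw index = 12.5 * 0.96 = 12
Handicap index = round(12, 1) = 12.0

12.0


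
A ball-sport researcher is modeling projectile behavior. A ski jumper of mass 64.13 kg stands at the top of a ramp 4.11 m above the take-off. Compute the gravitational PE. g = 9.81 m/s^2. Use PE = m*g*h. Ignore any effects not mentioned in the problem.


PE = m * g * h
PE = 64.13 * 9.81 * 4.11
PE = 629.1153 * 4.11 = 2585.6639 J

2585.6639 J


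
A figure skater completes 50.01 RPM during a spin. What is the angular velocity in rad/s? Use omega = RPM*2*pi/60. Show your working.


omega = RPM * 2 * pi / 60
omega = 50.01 * 2 * 3.14159 / 60
omega = 314.2221 / 60 = 5.237 rad/s

5.237 rad/s


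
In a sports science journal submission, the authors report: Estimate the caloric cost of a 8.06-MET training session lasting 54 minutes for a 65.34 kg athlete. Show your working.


kcal = MET * mass * time_hr
Convert time: 54 min = 0.9 hr
kcal = 8.06 * 65.34 * 0.9
kcal = 473.9764 kcal

473.9764 kcal


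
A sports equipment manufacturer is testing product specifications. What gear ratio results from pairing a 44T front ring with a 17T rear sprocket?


GR = front_teeth / rear_teeth
GR = 44 / 17
GR = 2.5882

2.5882


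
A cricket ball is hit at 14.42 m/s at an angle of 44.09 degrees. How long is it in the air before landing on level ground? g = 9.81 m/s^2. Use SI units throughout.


T = 2*v*sin(theta)/g
sin(theta) = sin(44.09 deg) = 0.6958
T = 2*14.42*0.6958 / 9.81
T = 20.0665 / 9.81 = 2.0455 s

2.0455 s


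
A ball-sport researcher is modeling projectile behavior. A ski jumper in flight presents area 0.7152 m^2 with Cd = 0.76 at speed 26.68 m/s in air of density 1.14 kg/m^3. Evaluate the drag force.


Fd = 0.5 * Cd * rho * A * v^2
Fd = 0.5 * 0.76 * 1.14 * 0.7152 * 26.68^2
v^2 = 711.8224
Fd = 0.5 * 0.76 * 1.14 * 0.7152 * 711.8224 = 220.5401 N

220.5401 N


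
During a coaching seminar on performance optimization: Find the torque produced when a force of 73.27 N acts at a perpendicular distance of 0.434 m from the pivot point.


tau = F * d
tau = 73.27 * 0.434
tau = 31.7992 N*m

31.7992 N*m


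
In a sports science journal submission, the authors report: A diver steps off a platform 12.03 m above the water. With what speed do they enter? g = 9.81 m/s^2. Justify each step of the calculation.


v = sqrt(2 * g * h)
v = sqrt(2 * 9.81 * 12.03)
v = sqrt(236.0286) = 15.3632 m/s

15.3632 m/s


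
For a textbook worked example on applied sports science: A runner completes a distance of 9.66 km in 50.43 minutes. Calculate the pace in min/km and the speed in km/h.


Pace = time / distance = 50.43 min / 9.66 km = 5.2205 min/km
Speed = distance / time_in_hours = 9.66 / 0.8405 hr
Speed = 11.4932 km/h

5.2205 min/km, 11.4932 km/h


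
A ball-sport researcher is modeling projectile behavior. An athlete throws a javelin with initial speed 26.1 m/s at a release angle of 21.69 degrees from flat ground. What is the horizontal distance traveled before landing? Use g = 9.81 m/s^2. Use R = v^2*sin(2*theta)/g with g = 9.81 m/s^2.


R = v^2 * sin(2*theta) / g
Convert angle to radians: theta = 21.69 deg = 0.3786 rad
sin(2*theta) = sin(0.7571) = 0.6868
R = 26.1^2 * 0.6868 / 9.81
R = 681.21 * 0.6868 / 9.81 = 47.694 m

47.694 m


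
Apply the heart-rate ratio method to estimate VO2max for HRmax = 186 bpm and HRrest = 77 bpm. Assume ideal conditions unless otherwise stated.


VO2max = 15.3 * HRmax / HRrest
VO2max = 15.3 * 186 / 77
VO2max = 2845.8 / 77 = 36.9584 mL/kg/min

36.9584 mL/kg/min


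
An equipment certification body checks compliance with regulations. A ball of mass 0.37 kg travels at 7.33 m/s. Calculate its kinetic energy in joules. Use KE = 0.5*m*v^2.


KE = 0.5 * m * v^2
KE = 0.5 * 0.37 * 7.33^2
KE = 0.5 * 0.37 * 53.7289 = 9.9398 J

9.9398 J


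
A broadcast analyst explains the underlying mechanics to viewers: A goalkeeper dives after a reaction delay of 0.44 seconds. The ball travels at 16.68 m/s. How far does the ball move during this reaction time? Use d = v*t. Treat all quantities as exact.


d = v * t
d = 16.68 * 0.44
d = 7.3392 m

7.3392 m


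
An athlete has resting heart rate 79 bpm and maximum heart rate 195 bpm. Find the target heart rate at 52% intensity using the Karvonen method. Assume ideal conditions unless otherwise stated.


Target = HRrest + pct*(HRmax - HRrest)
Heart rate reserve = HRmax - HRrest = 195 - 79 = 116 bpm
Fraction = 52% = 0.52
Target = 79 + 0.52 * 116
Target = 79 + 60.32 = 139.32 bpm

139.32 bpm


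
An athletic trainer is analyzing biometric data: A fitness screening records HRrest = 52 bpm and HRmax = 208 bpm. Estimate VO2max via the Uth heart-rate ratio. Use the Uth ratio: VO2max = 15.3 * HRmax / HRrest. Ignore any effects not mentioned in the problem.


VO2max = 15.3 * HRmax / HRrest
VO2max = 15.3 * 208 / 52
VO2max = 3182.4 / 52 = 61.2 mL/kg/min

61.2 mL/kg/min


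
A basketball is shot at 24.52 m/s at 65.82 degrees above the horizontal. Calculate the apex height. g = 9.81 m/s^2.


H = (v*sin(theta))^2 / (2*g)
vy = v*sin(theta) = 24.52 * sin(65.82 deg) = 22.3687 m/s
H = vy^2 / (2*g) = 500.3584 / (2*9.81)
H = 500.3584 / 19.62 = 25.5025 m

25.5025 m


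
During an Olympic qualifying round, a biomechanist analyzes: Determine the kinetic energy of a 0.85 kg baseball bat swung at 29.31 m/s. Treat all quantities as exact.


KE = 0.5 * m * v^2
KE = 0.5 * 0.85 * 29.31^2
KE = 0.5 * 0.85 * 859.0761 = 365.1073 J

365.1073 J


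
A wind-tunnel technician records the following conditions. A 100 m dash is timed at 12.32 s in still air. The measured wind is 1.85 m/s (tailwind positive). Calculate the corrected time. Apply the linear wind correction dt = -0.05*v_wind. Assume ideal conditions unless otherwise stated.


dt = -0.05 * v_wind = -0.05 * 1.85 = -0.0925 s
t_corrected = t_still + dt = 12.32 + (-0.0925)
t_corrected = 12.2275 s

12.2275 s


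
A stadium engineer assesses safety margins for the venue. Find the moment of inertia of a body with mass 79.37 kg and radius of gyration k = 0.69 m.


I = m * k^2
I = 79.37 * 0.69^2
I = 79.37 * 0.4761 = 37.7881 kg*m^2

37.7881 kg*m^2


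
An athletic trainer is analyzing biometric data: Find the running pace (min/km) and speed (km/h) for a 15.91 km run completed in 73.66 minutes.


Pace = time / distance = 73.66 min / 15.91 km = 4.6298 min/km
Speed = distance / time_in_hours = 15.91 / 1.2277 hr
Speed = 12.9595 km/h

4.6298 min/km, 12.9595 km/h


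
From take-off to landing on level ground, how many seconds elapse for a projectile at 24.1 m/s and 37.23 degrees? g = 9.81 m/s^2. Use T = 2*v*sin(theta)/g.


T = 2*v*sin(theta)/g
sin(theta) = sin(37.23 deg) = 0.605
T = 2*24.1*0.605 / 9.81
T = 29.1618 / 9.81 = 2.9727 s

2.9727 s


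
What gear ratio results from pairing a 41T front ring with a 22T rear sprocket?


GR = front_teeth / rear_teeth
GR = 41 / 22
GR = 1.8636

1.8636


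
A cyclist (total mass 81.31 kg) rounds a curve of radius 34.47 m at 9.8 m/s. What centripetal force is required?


Fc = m * v^2 / r
v^2 = 9.8^2 = 96.04
Fc = 81.31 * 96.04 / 34.47
Fc = 7809.0124 / 34.47 = 226.5452 N

226.5452 N


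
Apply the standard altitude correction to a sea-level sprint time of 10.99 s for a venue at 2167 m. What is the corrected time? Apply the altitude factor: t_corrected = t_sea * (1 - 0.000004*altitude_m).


Correction factor = 1 - 0.000004 * 2167 = 0.991332
t_corrected = t_sea * factor = 10.99 * 0.991332
t_corrected = 10.8947 s

10.8947 s


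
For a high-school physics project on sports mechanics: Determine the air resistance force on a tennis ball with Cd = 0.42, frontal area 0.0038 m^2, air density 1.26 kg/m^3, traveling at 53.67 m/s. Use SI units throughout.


Fd = 0.5 * Cd * rho * A * v^2
Fd = 0.5 * 0.42 * 1.26 * 0.0038 * 53.67^2
v^2 = 2880.4689
Fd = 0.5 * 0.42 * 1.26 * 0.0038 * 2880.4689 = 2.8963 N

2.8963 N


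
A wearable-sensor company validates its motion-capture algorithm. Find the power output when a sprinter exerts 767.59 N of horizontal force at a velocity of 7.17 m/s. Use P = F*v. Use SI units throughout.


P = F * v
P = 767.59 * 7.17
P = 5503.6203 W

5503.6203 W


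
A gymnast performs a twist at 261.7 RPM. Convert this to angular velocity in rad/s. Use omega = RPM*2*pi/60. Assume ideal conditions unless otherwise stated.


omega = RPM * 2 * pi / 60
omega = 261.7 * 2 * 3.14159 / 60
omega = 1644.3096 / 60 = 27.4052 rad/s

27.4052 rad/s


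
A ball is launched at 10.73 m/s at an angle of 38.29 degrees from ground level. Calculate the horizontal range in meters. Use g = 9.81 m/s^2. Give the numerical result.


R = v^2 * sin(2*theta) / g
Convert angle to radians: theta = 38.29 deg = 0.6683 rad
sin(2*theta) = sin(1.3366) = 0.9727
R = 10.73^2 * 0.9727 / 9.81
R = 115.1329 * 0.9727 / 9.81 = 11.4158 m

11.4158 m


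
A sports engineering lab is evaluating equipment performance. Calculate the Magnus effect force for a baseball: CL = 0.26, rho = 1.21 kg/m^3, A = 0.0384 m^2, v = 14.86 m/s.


FM = 0.5 * CL * rho * A * v^2
FM = 0.5 * 0.26 * 1.21 * 0.0384 * 14.86^2
v^2 = 220.8196
FM = 0.5 * 0.26 * 1.21 * 0.0384 * 220.8196 = 1.3338 N

1.3338 N


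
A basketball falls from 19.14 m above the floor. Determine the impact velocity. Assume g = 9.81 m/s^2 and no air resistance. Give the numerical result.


v = sqrt(2 * g * h)
v = sqrt(2 * 9.81 * 19.14)
v = sqrt(375.5268) = 19.3785 m/s

19.3785 m/s


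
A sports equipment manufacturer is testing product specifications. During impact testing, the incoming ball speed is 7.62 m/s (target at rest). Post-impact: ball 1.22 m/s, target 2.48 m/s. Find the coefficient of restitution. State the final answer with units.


e = (v2_after - v1_after) / (v1_before - v2_before)
Numerator = 2.48 - 1.22 = 1.26
Denominator = 7.62 - 0 = 7.62
e = 1.26 / 7.62 = 0.1654

0.1654


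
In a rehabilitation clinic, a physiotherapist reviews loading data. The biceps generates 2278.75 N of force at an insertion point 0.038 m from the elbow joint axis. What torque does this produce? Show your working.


tau = F * d
tau = 2278.75 * 0.038
tau = 86.5925 N*m

86.5925 N*m


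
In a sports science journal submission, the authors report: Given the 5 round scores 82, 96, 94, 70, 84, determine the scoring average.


Average = sum / n
Sum = 426
Average = 426 / 5 = 85.2

85.2


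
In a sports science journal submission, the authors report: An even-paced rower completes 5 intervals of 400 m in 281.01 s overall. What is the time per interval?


Split time = total_time / n_laps = 281.01 / 5
Split time = 56.202 s per lap

56.202 s


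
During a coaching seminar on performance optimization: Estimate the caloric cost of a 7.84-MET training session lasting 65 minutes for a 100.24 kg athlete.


kcal = MET * mass * time_hr
Convert time: 65 min = 1.0833 hr
kcal = 7.84 * 100.24 * 1.0833
kcal = 851.3717 kcal

851.3717 kcal


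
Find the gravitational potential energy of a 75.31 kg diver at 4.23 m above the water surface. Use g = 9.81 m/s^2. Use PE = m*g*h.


PE = m * g * h
PE = 75.31 * 9.81 * 4.23
PE = 738.7911 * 4.23 = 3125.0864 J

3125.0864 J


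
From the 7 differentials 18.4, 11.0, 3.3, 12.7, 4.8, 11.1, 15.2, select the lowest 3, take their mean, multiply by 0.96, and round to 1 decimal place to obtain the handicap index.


All differentials: 18.4, 11.0, 3.3, 12.7, 4.8, 11.1, 15.2
Sorted: 3.3, 4.8, 11.0, 11.1, 12.7, 15.2, 18.4
Best 3: 3.3, 4.8, 11.0
Average of best = 19.1 / 3 = 6.3667
Raw index = 6.3667 * 0.96 = 6.112
Handicap index = round(6.112, 1) = 6.1

6.1


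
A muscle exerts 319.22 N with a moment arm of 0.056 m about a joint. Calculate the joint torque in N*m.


tau = F * d
tau = 319.22 * 0.056
tau = 17.8763 N*m

17.8763 N*m


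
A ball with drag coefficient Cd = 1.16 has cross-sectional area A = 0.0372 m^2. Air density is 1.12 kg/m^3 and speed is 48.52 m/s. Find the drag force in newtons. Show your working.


Fd = 0.5 * Cd * rho * A * v^2
Fd = 0.5 * 1.16 * 1.12 * 0.0372 * 48.52^2
v^2 = 2354.1904
Fd = 0.5 * 1.16 * 1.12 * 0.0372 * 2354.1904 = 56.8893 N

56.8893 N


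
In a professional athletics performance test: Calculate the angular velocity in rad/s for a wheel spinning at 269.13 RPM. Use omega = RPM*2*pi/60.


omega = RPM * 2 * pi / 60
omega = 269.13 * 2 * 3.14159 / 60
omega = 1690.9937 / 60 = 28.1832 rad/s

28.1832 rad/s


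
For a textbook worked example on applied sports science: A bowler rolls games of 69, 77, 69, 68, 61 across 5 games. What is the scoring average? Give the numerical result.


Average = sum / n
Sum = 344
Average = 344 / 5 = 68.8

68.8


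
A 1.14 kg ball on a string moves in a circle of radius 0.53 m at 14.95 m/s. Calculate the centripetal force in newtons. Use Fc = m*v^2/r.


Fc = m * v^2 / r
v^2 = 14.95^2 = 223.5025
Fc = 1.14 * 223.5025 / 0.53
Fc = 254.7928 / 0.53 = 480.7412 N

480.7412 N


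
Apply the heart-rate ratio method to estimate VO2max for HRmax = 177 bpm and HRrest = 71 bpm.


VO2max = 15.3 * HRmax / HRrest
VO2max = 15.3 * 177 / 71
VO2max = 2708.1 / 71 = 38.1423 mL/kg/min

38.1423 mL/kg/min


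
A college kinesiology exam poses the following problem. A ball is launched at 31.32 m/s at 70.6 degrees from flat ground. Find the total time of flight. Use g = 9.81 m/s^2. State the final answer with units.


T = 2*v*sin(theta)/g
sin(theta) = sin(70.6 deg) = 0.9432
T = 2*31.32*0.9432 / 9.81
T = 59.0835 / 9.81 = 6.0228 s

6.0228 s


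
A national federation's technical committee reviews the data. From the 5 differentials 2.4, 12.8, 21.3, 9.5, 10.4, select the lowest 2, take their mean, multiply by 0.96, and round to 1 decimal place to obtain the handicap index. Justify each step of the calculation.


All differentials: 2.4, 12.8, 21.3, 9.5, 10.4
Sorted: 2.4, 9.5, 10.4, 12.8, 21.3
Best 2: 2.4, 9.5
Average of best = 11.9 / 2 = 5.95
Raw index = 5.95 * 0.96 = 5.712
Handicap index = round(5.712, 1) = 5.7

5.7


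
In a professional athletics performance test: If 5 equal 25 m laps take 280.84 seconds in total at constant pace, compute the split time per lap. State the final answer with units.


Split time = total_time / n_laps = 280.84 / 5
Split time = 56.168 s per lap

56.168 s


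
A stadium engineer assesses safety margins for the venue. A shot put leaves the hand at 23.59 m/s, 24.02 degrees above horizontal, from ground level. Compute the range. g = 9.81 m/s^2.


R = v^2 * sin(2*theta) / g
Convert angle to radians: theta = 24.02 deg = 0.4192 rad
sin(2*theta) = sin(0.8385) = 0.7436
R = 23.59^2 * 0.7436 / 9.81
R = 556.4881 * 0.7436 / 9.81 = 42.1826 m

42.1826 m
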